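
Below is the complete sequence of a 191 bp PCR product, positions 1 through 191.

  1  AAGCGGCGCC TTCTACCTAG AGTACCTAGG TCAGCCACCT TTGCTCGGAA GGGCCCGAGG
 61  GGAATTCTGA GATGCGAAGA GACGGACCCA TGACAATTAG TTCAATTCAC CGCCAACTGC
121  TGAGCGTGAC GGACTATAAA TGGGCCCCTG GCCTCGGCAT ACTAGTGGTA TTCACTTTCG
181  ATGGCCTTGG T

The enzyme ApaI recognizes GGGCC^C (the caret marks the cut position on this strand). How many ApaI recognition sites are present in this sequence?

GGGCCC occurs starting at positions 51, 142.
ApaI cuts at 2 sites.

2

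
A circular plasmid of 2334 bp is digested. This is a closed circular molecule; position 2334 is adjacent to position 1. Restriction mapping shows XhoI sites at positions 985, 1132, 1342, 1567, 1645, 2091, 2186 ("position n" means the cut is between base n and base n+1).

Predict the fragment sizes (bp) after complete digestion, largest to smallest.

Circular molecule, 7 cuts → 7 fragments:
  1132 − 985 = 147 bp
  1342 − 1132 = 210 bp
  1567 − 1342 = 225 bp
  1645 − 1567 = 78 bp
  2091 − 1645 = 446 bp
  2186 − 2091 = 95 bp
  wrap: 2334 − 2186 + 985 = 1133 bp
Sorted largest to smallest: 1133, 446, 225, 210, 147, 95, 78 bp.

1133, 446, 225, 210, 147, 95, 78 bp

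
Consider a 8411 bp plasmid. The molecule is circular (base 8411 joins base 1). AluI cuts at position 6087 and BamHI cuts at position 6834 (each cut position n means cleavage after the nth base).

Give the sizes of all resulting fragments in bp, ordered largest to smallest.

7664, 747 bp

Combined cut positions (sorted): 6087, 6834.
Circular molecule, 2 cuts → 2 fragments:
  6834 − 6087 = 747 bp
  wrap: 8411 − 6834 + 6087 = 7664 bp
Sorted largest to smallest: 7664, 747 bp.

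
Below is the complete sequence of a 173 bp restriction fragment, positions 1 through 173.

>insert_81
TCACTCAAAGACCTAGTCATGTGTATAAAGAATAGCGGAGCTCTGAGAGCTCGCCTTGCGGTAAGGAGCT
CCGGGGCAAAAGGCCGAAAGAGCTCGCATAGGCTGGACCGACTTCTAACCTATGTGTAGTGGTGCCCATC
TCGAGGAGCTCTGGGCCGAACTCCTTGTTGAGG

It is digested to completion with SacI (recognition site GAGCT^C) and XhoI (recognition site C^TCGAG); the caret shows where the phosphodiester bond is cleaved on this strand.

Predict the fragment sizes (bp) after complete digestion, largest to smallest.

SacI sites (GAGCTC) start at positions 38, 47, 66, 90, 146.
SacI cuts after base 5 of each site (before the last base), so after positions 42, 51, 70, 94, 150.
The XhoI site (CTCGAG) starts at position 140.
XhoI cuts after the first base of each site, so after position 140.
Combined cut positions: 42, 51, 70, 94, 140, 150.
Linear molecule, 6 cuts → 7 fragments:
  1–42 → 42 bp
  43–51 → 9 bp
  52–70 → 19 bp
  71–94 → 24 bp
  95–140 → 46 bp
  141–150 → 10 bp
  151–173 → 23 bp
Sorted largest to smallest: 46, 42, 24, 23, 19, 10, 9 bp.

46, 42, 24, 23, 19, 10, 9 bp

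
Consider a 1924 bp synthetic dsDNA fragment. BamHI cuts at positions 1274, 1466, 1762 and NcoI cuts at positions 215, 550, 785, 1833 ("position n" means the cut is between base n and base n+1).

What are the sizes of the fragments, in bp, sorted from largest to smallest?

Combined cut positions (sorted): 215, 550, 785, 1274, 1466, 1762, 1833.
Linear molecule, 7 cuts → 8 fragments:
  215 − 0 = 215 bp
  550 − 215 = 335 bp
  785 − 550 = 235 bp
  1274 − 785 = 489 bp
  1466 − 1274 = 192 bp
  1762 − 1466 = 296 bp
  1833 − 1762 = 71 bp
  1924 − 1833 = 91 bp
Sorted largest to smallest: 489, 335, 296, 235, 215, 192, 91, 71 bp.

489, 335, 296, 235, 215, 192, 91, 71 bp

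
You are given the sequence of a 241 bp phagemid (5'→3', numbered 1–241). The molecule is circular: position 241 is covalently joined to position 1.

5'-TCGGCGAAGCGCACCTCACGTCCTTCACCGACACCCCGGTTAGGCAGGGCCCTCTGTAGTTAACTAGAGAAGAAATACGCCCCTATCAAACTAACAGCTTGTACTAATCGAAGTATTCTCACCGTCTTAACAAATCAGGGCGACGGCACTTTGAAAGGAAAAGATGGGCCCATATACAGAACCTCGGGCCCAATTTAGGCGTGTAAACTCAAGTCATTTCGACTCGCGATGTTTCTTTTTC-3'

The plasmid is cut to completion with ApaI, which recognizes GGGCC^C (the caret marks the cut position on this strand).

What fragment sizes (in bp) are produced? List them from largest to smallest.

ApaI sites (GGGCCC) start at positions 47, 166, 186.
ApaI cuts after base 5 of each site (before the last base), so after positions 51, 170, 190.
Circular molecule, 3 cuts → 3 fragments:
  52–170 → 119 bp
  171–190 → 20 bp
  191–241 then 1–51 → 51 + 51 = 102 bp
Sorted largest to smallest: 119, 102, 20 bp.

119, 102, 20 bp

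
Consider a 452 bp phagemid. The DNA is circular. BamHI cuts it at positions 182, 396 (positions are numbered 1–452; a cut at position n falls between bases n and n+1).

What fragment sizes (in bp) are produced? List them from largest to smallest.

238, 214 bp

Circular molecule, 2 cuts → 2 fragments:
  396 − 182 = 214 bp
  wrap: 452 − 396 + 182 = 238 bp
Sorted largest to smallest: 238, 214 bp.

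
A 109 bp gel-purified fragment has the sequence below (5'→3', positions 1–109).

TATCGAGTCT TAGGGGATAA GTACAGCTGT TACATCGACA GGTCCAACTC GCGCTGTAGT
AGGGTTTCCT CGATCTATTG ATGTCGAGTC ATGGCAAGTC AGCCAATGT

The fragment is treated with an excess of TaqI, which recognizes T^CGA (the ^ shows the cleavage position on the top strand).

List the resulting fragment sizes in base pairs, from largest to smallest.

35, 32, 25, 14, 3 bp

TaqI sites (TCGA) start at positions 3, 35, 70, 84.
TaqI cuts after the first base of each site, so after positions 3, 35, 70, 84.
Linear molecule, 4 cuts → 5 fragments:
  1–3 → 3 bp
  4–35 → 32 bp
  36–70 → 35 bp
  71–84 → 14 bp
  85–109 → 25 bp
Sorted largest to smallest: 35, 32, 25, 14, 3 bp.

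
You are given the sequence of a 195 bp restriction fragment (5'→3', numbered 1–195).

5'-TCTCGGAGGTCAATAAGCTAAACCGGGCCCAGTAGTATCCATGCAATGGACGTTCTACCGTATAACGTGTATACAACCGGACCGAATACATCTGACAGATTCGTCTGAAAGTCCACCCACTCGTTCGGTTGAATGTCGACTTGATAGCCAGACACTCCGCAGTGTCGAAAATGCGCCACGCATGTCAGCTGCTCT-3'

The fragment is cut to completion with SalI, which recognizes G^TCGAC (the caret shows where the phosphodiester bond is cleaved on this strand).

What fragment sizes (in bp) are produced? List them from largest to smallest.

The SalI site (GTCGAC) starts at position 135.
SalI cuts after the first base of each site, so after position 135.
Linear molecule, 1 cut → 2 fragments:
  1–135 → 135 bp
  136–195 → 60 bp
Sorted largest to smallest: 135, 60 bp.

135, 60 bp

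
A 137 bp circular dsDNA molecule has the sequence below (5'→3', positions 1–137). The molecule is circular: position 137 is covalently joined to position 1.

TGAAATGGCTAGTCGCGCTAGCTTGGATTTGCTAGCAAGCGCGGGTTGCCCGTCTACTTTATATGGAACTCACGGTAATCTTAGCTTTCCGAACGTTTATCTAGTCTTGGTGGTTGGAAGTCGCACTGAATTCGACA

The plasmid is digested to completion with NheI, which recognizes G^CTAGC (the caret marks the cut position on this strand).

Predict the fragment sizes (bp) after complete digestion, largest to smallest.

NheI sites (GCTAGC) start at positions 17, 31.
NheI cuts after the first base of each site, so after positions 17, 31.
Circular molecule, 2 cuts → 2 fragments:
  18–31 → 14 bp
  32–137 then 1–17 → 106 + 17 = 123 bp
Sorted largest to smallest: 123, 14 bp.

123, 14 bp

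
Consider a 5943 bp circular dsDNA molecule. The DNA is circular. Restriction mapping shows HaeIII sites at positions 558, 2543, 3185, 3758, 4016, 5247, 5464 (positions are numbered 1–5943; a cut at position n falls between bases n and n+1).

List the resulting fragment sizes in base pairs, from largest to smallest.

1985, 1231, 1037, 642, 573, 258, 217 bp

Circular molecule, 7 cuts → 7 fragments:
  2543 − 558 = 1985 bp
  3185 − 2543 = 642 bp
  3758 − 3185 = 573 bp
  4016 − 3758 = 258 bp
  5247 − 4016 = 1231 bp
  5464 − 5247 = 217 bp
  wrap: 5943 − 5464 + 558 = 1037 bp
Sorted largest to smallest: 1985, 1231, 1037, 642, 573, 258, 217 bp.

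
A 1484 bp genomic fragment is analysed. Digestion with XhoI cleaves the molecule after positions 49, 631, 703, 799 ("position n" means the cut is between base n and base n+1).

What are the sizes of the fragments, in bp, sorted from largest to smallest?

Linear molecule, 4 cuts → 5 fragments:
  49 − 0 = 49 bp
  631 − 49 = 582 bp
  703 − 631 = 72 bp
  799 − 703 = 96 bp
  1484 − 799 = 685 bp
Sorted largest to smallest: 685, 582, 96, 72, 49 bp.

685, 582, 96, 72, 49 bp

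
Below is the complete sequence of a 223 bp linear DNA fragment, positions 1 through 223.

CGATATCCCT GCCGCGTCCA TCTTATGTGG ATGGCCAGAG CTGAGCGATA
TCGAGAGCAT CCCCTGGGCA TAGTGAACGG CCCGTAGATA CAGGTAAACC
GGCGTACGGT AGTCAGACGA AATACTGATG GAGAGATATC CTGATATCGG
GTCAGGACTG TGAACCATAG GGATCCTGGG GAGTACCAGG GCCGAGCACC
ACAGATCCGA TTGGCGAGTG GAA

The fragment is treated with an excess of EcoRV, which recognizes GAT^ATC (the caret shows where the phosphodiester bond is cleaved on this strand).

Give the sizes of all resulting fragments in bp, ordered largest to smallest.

88, 78, 45, 8, 4 bp

EcoRV sites (GATATC) start at positions 2, 47, 135, 143.
EcoRV cuts after base 3 of each site, so after positions 4, 49, 137, 145.
Linear molecule, 4 cuts → 5 fragments:
  1–4 → 4 bp
  5–49 → 45 bp
  50–137 → 88 bp
  138–145 → 8 bp
  146–223 → 78 bp
Sorted largest to smallest: 88, 78, 45, 8, 4 bp.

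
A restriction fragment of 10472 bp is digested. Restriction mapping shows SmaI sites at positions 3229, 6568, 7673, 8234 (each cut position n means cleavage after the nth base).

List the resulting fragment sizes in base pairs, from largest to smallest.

Linear molecule, 4 cuts → 5 fragments:
  3229 − 0 = 3229 bp
  6568 − 3229 = 3339 bp
  7673 − 6568 = 1105 bp
  8234 − 7673 = 561 bp
  10472 − 8234 = 2238 bp
Sorted largest to smallest: 3339, 3229, 2238, 1105, 561 bp.

3339, 3229, 2238, 1105, 561 bp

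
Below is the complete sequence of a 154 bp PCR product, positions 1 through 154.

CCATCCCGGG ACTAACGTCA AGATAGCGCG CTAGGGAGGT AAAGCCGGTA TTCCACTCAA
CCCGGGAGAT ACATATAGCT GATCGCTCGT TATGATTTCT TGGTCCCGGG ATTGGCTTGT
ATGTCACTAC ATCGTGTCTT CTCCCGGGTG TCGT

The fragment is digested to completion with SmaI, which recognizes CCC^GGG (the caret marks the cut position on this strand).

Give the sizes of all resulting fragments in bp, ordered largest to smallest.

56, 44, 38, 9, 7 bp

SmaI sites (CCCGGG) start at positions 5, 61, 105, 143.
SmaI cuts after base 3 of each site, so after positions 7, 63, 107, 145.
Linear molecule, 4 cuts → 5 fragments:
  1–7 → 7 bp
  8–63 → 56 bp
  64–107 → 44 bp
  108–145 → 38 bp
  146–154 → 9 bp
Sorted largest to smallest: 56, 44, 38, 9, 7 bp.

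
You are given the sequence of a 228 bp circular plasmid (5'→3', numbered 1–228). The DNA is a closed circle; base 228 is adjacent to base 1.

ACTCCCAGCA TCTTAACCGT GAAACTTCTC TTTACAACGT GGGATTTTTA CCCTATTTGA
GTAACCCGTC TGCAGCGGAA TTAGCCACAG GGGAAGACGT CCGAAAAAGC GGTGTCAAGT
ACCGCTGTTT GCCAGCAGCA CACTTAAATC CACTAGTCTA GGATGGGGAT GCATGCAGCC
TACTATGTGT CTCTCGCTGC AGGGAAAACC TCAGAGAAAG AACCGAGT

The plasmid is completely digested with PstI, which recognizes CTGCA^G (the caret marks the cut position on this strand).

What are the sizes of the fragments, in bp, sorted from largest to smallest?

PstI sites (CTGCAG) start at positions 70, 197.
PstI cuts after base 5 of each site (before the last base), so after positions 74, 201.
Circular molecule, 2 cuts → 2 fragments:
  75–201 → 127 bp
  202–228 then 1–74 → 27 + 74 = 101 bp
Sorted largest to smallest: 127, 101 bp.

127, 101 bp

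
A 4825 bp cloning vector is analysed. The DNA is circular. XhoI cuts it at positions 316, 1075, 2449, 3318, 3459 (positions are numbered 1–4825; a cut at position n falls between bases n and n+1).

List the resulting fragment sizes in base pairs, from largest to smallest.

Circular molecule, 5 cuts → 5 fragments:
  1075 − 316 = 759 bp
  2449 − 1075 = 1374 bp
  3318 − 2449 = 869 bp
  3459 − 3318 = 141 bp
  wrap: 4825 − 3459 + 316 = 1682 bp
Sorted largest to smallest: 1682, 1374, 869, 759, 141 bp.

1682, 1374, 869, 759, 141 bp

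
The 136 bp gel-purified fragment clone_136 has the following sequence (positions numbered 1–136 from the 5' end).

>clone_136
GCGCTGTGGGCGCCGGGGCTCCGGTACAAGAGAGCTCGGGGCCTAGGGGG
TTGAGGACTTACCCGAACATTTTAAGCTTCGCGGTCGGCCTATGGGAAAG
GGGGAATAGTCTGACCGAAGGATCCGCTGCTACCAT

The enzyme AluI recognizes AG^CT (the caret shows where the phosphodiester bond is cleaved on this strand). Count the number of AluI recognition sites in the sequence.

2

AGCT occurs starting at positions 33, 75.
AluI cuts at 2 sites.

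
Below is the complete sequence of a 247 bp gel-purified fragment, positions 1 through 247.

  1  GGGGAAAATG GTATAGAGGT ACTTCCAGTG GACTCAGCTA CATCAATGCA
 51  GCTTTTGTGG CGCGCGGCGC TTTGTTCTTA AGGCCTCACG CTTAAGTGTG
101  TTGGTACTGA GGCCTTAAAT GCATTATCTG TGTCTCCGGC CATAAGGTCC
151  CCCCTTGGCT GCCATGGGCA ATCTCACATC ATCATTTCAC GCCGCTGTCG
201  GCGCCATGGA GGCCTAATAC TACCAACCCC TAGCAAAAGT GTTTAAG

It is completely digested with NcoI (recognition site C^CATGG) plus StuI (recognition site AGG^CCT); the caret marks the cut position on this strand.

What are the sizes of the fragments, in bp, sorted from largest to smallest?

NcoI sites (CCATGG) start at positions 162, 204.
NcoI cuts after the first base of each site, so after positions 162, 204.
StuI sites (AGGCCT) start at positions 81, 110, 210.
StuI cuts after base 3 of each site, so after positions 83, 112, 212.
Combined cut positions: 83, 112, 162, 204, 212.
Linear molecule, 5 cuts → 6 fragments:
  1–83 → 83 bp
  84–112 → 29 bp
  113–162 → 50 bp
  163–204 → 42 bp
  205–212 → 8 bp
  213–247 → 35 bp
Sorted largest to smallest: 83, 50, 42, 35, 29, 8 bp.

83, 50, 42, 35, 29, 8 bp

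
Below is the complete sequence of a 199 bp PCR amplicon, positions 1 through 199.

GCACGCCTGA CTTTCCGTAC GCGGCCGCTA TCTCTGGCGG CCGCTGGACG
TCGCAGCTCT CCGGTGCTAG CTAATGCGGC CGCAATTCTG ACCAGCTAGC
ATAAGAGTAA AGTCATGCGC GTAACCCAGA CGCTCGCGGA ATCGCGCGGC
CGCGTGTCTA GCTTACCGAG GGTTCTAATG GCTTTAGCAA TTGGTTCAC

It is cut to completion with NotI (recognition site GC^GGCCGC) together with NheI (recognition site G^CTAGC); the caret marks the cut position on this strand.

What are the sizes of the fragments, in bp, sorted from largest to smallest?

52, 52, 28, 22, 18, 16, 11 bp

NotI sites (GCGGCCGC) start at positions 21, 37, 76, 146.
NotI cuts after base 2 of each site, so after positions 22, 38, 77, 147.
NheI sites (GCTAGC) start at positions 66, 95.
NheI cuts after the first base of each site, so after positions 66, 95.
Combined cut positions: 22, 38, 66, 77, 95, 147.
Linear molecule, 6 cuts → 7 fragments:
  1–22 → 22 bp
  23–38 → 16 bp
  39–66 → 28 bp
  67–77 → 11 bp
  78–95 → 18 bp
  96–147 → 52 bp
  148–199 → 52 bp
Sorted largest to smallest: 52, 52, 28, 22, 18, 16, 11 bp.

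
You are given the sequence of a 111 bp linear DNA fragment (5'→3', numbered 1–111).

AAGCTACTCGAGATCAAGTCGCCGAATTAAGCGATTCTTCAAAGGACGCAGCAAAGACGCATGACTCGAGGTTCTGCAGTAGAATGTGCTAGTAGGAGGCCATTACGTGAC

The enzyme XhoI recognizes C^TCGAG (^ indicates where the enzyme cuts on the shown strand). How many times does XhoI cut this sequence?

2

CTCGAG occurs starting at positions 7, 65.
XhoI cuts at 2 sites.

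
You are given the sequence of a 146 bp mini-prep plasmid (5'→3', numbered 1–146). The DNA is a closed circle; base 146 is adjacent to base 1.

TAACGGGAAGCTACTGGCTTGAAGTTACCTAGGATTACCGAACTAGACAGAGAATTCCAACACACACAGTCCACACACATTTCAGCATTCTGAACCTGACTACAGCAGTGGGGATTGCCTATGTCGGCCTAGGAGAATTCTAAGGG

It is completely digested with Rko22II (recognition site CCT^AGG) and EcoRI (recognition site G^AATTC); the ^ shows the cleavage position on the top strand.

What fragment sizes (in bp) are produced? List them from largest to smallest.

Rko22II sites (CCTAGG) start at positions 28, 128.
Rko22II cuts after base 3 of each site, so after positions 30, 130.
EcoRI sites (GAATTC) start at positions 52, 135.
EcoRI cuts after the first base of each site, so after positions 52, 135.
Combined cut positions: 30, 52, 130, 135.
Circular molecule, 4 cuts → 4 fragments:
  31–52 → 22 bp
  53–130 → 78 bp
  131–135 → 5 bp
  136–146 then 1–30 → 11 + 30 = 41 bp
Sorted largest to smallest: 78, 41, 22, 5 bp.

78, 41, 22, 5 bp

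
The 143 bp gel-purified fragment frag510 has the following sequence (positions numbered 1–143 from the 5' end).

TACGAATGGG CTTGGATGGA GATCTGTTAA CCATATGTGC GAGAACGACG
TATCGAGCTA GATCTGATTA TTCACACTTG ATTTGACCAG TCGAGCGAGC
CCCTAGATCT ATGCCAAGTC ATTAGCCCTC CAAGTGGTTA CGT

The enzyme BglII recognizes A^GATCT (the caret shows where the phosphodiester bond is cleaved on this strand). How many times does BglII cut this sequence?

3

AGATCT occurs starting at positions 20, 60, 105.
BglII cuts at 3 sites.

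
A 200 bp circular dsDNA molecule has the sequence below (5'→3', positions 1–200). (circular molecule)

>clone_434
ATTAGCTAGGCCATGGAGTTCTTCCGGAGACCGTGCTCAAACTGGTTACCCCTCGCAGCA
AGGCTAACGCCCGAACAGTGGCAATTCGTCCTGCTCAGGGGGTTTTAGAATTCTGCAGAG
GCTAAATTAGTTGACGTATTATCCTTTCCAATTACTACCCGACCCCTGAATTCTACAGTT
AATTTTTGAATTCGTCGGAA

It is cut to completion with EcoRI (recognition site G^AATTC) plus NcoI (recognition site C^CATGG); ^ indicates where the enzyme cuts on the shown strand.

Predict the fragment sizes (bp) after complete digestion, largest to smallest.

EcoRI sites (GAATTC) start at positions 108, 168, 188.
EcoRI cuts after the first base of each site, so after positions 108, 168, 188.
The NcoI site (CCATGG) starts at position 11.
NcoI cuts after the first base of each site, so after position 11.
Combined cut positions: 11, 108, 168, 188.
Circular molecule, 4 cuts → 4 fragments:
  12–108 → 97 bp
  109–168 → 60 bp
  169–188 → 20 bp
  189–200 then 1–11 → 12 + 11 = 23 bp
Sorted largest to smallest: 97, 60, 23, 20 bp.

97, 60, 23, 20 bp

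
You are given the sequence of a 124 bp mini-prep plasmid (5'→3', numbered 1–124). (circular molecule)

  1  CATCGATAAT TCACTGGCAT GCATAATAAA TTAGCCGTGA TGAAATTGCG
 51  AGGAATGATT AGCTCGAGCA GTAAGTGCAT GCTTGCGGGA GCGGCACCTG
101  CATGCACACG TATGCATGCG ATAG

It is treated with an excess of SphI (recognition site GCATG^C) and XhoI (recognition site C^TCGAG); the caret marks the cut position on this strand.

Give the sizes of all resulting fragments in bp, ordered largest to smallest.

SphI sites (GCATGC) start at positions 17, 77, 100, 114.
SphI cuts after base 5 of each site (before the last base), so after positions 21, 81, 104, 118.
The XhoI site (CTCGAG) starts at position 63.
XhoI cuts after the first base of each site, so after position 63.
Combined cut positions: 21, 63, 81, 104, 118.
Circular molecule, 5 cuts → 5 fragments:
  22–63 → 42 bp
  64–81 → 18 bp
  82–104 → 23 bp
  105–118 → 14 bp
  119–124 then 1–21 → 6 + 21 = 27 bp
Sorted largest to smallest: 42, 27, 23, 18, 14 bp.

42, 27, 23, 18, 14 bp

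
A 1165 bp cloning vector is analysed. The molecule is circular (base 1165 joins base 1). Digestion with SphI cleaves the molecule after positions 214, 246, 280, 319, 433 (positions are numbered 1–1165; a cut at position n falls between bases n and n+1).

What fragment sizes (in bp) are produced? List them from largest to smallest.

946, 114, 39, 34, 32 bp

Circular molecule, 5 cuts → 5 fragments:
  246 − 214 = 32 bp
  280 − 246 = 34 bp
  319 − 280 = 39 bp
  433 − 319 = 114 bp
  wrap: 1165 − 433 + 214 = 946 bp
Sorted largest to smallest: 946, 114, 39, 34, 32 bp.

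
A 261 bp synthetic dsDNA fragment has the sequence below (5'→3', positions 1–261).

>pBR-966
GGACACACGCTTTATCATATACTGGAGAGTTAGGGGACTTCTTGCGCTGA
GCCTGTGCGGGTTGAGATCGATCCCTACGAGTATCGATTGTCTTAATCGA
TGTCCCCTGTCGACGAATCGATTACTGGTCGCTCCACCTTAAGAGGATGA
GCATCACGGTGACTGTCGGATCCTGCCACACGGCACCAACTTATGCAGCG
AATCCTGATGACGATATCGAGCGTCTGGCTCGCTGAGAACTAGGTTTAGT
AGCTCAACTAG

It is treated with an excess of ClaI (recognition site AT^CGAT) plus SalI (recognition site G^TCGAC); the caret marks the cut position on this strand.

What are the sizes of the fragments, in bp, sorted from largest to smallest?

ClaI sites (ATCGAT) start at positions 67, 83, 96, 117.
ClaI cuts after base 2 of each site, so after positions 68, 84, 97, 118.
The SalI site (GTCGAC) starts at position 109.
SalI cuts after the first base of each site, so after position 109.
Combined cut positions: 68, 84, 97, 109, 118.
Linear molecule, 5 cuts → 6 fragments:
  1–68 → 68 bp
  69–84 → 16 bp
  85–97 → 13 bp
  98–109 → 12 bp
  110–118 → 9 bp
  119–261 → 143 bp
Sorted largest to smallest: 143, 68, 16, 13, 12, 9 bp.

143, 68, 16, 13, 12, 9 bp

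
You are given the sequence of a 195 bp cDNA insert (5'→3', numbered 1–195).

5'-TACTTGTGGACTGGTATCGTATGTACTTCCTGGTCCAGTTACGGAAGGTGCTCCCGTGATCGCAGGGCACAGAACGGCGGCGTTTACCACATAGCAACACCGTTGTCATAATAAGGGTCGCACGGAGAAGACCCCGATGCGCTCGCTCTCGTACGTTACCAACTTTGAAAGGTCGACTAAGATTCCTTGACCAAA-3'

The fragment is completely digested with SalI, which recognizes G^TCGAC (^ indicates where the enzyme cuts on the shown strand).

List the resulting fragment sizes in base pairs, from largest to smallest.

The SalI site (GTCGAC) starts at position 172.
SalI cuts after the first base of each site, so after position 172.
Linear molecule, 1 cut → 2 fragments:
  1–172 → 172 bp
  173–195 → 23 bp
Sorted largest to smallest: 172, 23 bp.

172, 23 bp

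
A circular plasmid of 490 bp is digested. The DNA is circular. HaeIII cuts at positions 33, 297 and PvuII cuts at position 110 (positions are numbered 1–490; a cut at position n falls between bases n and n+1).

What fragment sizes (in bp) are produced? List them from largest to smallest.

226, 187, 77 bp

Combined cut positions (sorted): 33, 110, 297.
Circular molecule, 3 cuts → 3 fragments:
  110 − 33 = 77 bp
  297 − 110 = 187 bp
  wrap: 490 − 297 + 33 = 226 bp
Sorted largest to smallest: 226, 187, 77 bp.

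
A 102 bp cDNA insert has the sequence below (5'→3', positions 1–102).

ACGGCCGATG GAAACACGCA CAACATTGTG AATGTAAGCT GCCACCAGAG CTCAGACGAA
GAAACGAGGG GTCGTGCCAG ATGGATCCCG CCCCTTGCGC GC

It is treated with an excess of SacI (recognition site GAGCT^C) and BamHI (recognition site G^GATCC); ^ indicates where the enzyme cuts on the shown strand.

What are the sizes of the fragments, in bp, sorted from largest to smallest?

52, 31, 19 bp

The SacI site (GAGCTC) starts at position 48.
SacI cuts after base 5 of each site (before the last base), so after position 52.
The BamHI site (GGATCC) starts at position 83.
BamHI cuts after the first base of each site, so after position 83.
Combined cut positions: 52, 83.
Linear molecule, 2 cuts → 3 fragments:
  1–52 → 52 bp
  53–83 → 31 bp
  84–102 → 19 bp
Sorted largest to smallest: 52, 31, 19 bp.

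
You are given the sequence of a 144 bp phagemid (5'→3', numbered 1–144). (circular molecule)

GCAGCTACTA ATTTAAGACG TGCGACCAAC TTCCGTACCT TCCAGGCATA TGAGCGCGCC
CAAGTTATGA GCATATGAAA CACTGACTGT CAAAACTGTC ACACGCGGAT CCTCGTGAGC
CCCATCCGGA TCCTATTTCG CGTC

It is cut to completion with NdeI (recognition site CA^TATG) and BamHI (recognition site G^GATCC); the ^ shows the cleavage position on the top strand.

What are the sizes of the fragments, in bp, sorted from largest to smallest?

NdeI sites (CATATG) start at positions 47, 72.
NdeI cuts after base 2 of each site, so after positions 48, 73.
BamHI sites (GGATCC) start at positions 107, 128.
BamHI cuts after the first base of each site, so after positions 107, 128.
Combined cut positions: 48, 73, 107, 128.
Circular molecule, 4 cuts → 4 fragments:
  49–73 → 25 bp
  74–107 → 34 bp
  108–128 → 21 bp
  129–144 then 1–48 → 16 + 48 = 64 bp
Sorted largest to smallest: 64, 34, 25, 21 bp.

64, 34, 25, 21 bp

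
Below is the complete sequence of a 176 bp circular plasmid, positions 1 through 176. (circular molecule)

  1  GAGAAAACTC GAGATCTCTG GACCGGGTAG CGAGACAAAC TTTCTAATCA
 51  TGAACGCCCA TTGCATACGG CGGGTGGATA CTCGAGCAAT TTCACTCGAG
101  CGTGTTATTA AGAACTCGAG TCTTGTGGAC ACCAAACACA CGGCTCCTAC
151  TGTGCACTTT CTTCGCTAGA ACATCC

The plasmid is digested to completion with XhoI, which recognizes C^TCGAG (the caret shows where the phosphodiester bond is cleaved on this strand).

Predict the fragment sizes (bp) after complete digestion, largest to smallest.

73, 69, 20, 14 bp

XhoI sites (CTCGAG) start at positions 8, 81, 95, 115.
XhoI cuts after the first base of each site, so after positions 8, 81, 95, 115.
Circular molecule, 4 cuts → 4 fragments:
  9–81 → 73 bp
  82–95 → 14 bp
  96–115 → 20 bp
  116–176 then 1–8 → 61 + 8 = 69 bp
Sorted largest to smallest: 73, 69, 20, 14 bp.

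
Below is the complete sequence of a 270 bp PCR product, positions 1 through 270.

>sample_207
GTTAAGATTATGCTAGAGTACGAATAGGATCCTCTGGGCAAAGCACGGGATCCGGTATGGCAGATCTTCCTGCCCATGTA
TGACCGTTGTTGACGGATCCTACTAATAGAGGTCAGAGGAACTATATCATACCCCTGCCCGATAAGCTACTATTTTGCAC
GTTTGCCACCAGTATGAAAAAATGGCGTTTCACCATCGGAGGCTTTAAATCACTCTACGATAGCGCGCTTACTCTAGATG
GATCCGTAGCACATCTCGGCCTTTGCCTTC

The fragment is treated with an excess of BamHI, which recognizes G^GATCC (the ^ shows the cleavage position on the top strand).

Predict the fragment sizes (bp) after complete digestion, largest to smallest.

145, 47, 30, 27, 21 bp

BamHI sites (GGATCC) start at positions 27, 48, 95, 240.
BamHI cuts after the first base of each site, so after positions 27, 48, 95, 240.
Linear molecule, 4 cuts → 5 fragments:
  1–27 → 27 bp
  28–48 → 21 bp
  49–95 → 47 bp
  96–240 → 145 bp
  241–270 → 30 bp
Sorted largest to smallest: 145, 47, 30, 27, 21 bp.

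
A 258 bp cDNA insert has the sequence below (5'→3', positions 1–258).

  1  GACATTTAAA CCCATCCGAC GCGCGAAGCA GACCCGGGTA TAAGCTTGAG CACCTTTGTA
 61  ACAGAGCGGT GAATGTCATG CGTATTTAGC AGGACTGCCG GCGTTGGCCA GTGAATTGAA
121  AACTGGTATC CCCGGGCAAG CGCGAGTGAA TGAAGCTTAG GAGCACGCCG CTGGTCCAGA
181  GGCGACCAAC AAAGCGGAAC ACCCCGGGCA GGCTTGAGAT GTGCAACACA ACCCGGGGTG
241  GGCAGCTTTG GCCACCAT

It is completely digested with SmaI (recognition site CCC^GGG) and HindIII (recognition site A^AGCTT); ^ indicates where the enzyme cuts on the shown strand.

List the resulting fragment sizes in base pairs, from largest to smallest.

SmaI sites (CCCGGG) start at positions 33, 131, 203, 232.
SmaI cuts after base 3 of each site, so after positions 35, 133, 205, 234.
HindIII sites (AAGCTT) start at positions 42, 153.
HindIII cuts after the first base of each site, so after positions 42, 153.
Combined cut positions: 35, 42, 133, 153, 205, 234.
Linear molecule, 6 cuts → 7 fragments:
  1–35 → 35 bp
  36–42 → 7 bp
  43–133 → 91 bp
  134–153 → 20 bp
  154–205 → 52 bp
  206–234 → 29 bp
  235–258 → 24 bp
Sorted largest to smallest: 91, 52, 35, 29, 24, 20, 7 bp.

91, 52, 35, 29, 24, 20, 7 bp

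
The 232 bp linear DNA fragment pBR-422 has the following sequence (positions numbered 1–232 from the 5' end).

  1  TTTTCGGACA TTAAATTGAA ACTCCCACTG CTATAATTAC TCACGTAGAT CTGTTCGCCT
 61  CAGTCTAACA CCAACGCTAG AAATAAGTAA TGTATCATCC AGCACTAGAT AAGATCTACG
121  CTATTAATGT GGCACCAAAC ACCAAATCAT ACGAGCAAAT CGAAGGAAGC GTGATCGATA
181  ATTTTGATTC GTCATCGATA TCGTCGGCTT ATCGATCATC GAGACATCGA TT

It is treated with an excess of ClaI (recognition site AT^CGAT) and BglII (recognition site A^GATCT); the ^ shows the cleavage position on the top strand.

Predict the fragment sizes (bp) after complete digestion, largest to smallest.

ClaI sites (ATCGAT) start at positions 174, 194, 211, 226.
ClaI cuts after base 2 of each site, so after positions 175, 195, 212, 227.
BglII sites (AGATCT) start at positions 47, 112.
BglII cuts after the first base of each site, so after positions 47, 112.
Combined cut positions: 47, 112, 175, 195, 212, 227.
Linear molecule, 6 cuts → 7 fragments:
  1–47 → 47 bp
  48–112 → 65 bp
  113–175 → 63 bp
  176–195 → 20 bp
  196–212 → 17 bp
  213–227 → 15 bp
  228–232 → 5 bp
Sorted largest to smallest: 65, 63, 47, 20, 17, 15, 5 bp.

65, 63, 47, 20, 17, 15, 5 bp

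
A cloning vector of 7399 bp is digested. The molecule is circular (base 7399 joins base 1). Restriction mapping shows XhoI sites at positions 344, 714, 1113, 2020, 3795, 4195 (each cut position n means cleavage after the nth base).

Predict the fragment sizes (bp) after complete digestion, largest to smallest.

3548, 1775, 907, 400, 399, 370 bp

Circular molecule, 6 cuts → 6 fragments:
  714 − 344 = 370 bp
  1113 − 714 = 399 bp
  2020 − 1113 = 907 bp
  3795 − 2020 = 1775 bp
  4195 − 3795 = 400 bp
  wrap: 7399 − 4195 + 344 = 3548 bp
Sorted largest to smallest: 3548, 1775, 907, 400, 399, 370 bp.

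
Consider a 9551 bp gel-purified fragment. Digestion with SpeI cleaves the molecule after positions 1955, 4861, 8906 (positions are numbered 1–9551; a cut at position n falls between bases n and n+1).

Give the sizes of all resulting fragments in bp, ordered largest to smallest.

4045, 2906, 1955, 645 bp

Linear molecule, 3 cuts → 4 fragments:
  1955 − 0 = 1955 bp
  4861 − 1955 = 2906 bp
  8906 − 4861 = 4045 bp
  9551 − 8906 = 645 bp
Sorted largest to smallest: 4045, 2906, 1955, 645 bp.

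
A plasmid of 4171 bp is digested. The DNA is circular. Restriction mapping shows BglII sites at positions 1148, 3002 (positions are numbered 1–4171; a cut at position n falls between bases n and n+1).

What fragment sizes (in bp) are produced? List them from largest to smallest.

Circular molecule, 2 cuts → 2 fragments:
  3002 − 1148 = 1854 bp
  wrap: 4171 − 3002 + 1148 = 2317 bp
Sorted largest to smallest: 2317, 1854 bp.

2317, 1854 bp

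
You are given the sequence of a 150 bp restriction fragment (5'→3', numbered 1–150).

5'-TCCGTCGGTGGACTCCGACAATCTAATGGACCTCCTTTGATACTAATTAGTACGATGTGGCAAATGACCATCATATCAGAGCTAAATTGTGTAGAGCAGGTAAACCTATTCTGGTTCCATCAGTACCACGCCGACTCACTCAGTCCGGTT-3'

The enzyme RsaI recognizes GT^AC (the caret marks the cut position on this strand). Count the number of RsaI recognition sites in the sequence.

2

GTAC occurs starting at positions 50, 123.
RsaI cuts at 2 sites.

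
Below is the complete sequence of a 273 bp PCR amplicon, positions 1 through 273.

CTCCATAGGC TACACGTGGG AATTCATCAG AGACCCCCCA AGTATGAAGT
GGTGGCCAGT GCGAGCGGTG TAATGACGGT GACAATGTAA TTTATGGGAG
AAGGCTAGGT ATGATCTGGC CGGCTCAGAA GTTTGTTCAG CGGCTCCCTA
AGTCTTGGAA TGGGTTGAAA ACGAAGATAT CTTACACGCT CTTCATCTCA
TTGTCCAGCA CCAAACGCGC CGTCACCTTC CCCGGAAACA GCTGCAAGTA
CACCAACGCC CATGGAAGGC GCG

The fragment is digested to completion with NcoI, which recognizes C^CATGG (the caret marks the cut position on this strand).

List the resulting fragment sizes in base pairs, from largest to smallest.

The NcoI site (CCATGG) starts at position 260.
NcoI cuts after the first base of each site, so after position 260.
Linear molecule, 1 cut → 2 fragments:
  1–260 → 260 bp
  261–273 → 13 bp
Sorted largest to smallest: 260, 13 bp.

260, 13 bp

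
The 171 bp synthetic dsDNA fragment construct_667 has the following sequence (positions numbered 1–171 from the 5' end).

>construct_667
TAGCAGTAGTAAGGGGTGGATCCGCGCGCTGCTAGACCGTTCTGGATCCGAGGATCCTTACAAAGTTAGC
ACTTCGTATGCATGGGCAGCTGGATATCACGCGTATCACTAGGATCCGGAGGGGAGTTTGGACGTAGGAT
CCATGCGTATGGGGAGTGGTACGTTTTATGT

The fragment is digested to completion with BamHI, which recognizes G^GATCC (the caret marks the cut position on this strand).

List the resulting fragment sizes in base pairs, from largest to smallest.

BamHI sites (GGATCC) start at positions 18, 44, 52, 112, 137.
BamHI cuts after the first base of each site, so after positions 18, 44, 52, 112, 137.
Linear molecule, 5 cuts → 6 fragments:
  1–18 → 18 bp
  19–44 → 26 bp
  45–52 → 8 bp
  53–112 → 60 bp
  113–137 → 25 bp
  138–171 → 34 bp
Sorted largest to smallest: 60, 34, 26, 25, 18, 8 bp.

60, 34, 26, 25, 18, 8 bp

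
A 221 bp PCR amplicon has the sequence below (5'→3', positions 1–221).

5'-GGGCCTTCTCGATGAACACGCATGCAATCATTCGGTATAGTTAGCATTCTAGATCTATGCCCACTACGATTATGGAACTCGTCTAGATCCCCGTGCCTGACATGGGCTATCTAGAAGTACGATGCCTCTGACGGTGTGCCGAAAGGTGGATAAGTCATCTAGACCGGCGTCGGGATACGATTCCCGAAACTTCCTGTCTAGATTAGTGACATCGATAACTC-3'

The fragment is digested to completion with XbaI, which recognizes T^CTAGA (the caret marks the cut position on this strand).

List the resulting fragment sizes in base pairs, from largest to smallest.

XbaI sites (TCTAGA) start at positions 48, 82, 110, 158, 197.
XbaI cuts after the first base of each site, so after positions 48, 82, 110, 158, 197.
Linear molecule, 5 cuts → 6 fragments:
  1–48 → 48 bp
  49–82 → 34 bp
  83–110 → 28 bp
  111–158 → 48 bp
  159–197 → 39 bp
  198–221 → 24 bp
Sorted largest to smallest: 48, 48, 39, 34, 28, 24 bp.

48, 48, 39, 34, 28, 24 bp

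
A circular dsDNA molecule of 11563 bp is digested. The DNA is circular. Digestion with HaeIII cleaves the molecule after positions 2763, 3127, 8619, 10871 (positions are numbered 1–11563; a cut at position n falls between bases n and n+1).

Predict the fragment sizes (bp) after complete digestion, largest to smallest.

5492, 3455, 2252, 364 bp

Circular molecule, 4 cuts → 4 fragments:
  3127 − 2763 = 364 bp
  8619 − 3127 = 5492 bp
  10871 − 8619 = 2252 bp
  wrap: 11563 − 10871 + 2763 = 3455 bp
Sorted largest to smallest: 5492, 3455, 2252, 364 bp.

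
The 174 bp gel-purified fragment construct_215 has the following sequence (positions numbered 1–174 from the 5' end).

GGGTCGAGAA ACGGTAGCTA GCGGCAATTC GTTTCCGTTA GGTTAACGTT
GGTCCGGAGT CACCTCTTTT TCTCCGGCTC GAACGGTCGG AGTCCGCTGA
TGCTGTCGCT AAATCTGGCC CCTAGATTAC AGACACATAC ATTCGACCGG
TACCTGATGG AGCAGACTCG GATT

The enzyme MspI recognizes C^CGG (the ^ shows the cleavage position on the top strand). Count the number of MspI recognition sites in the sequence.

CCGG occurs starting at positions 54, 74, 147.
MspI cuts at 3 sites.

3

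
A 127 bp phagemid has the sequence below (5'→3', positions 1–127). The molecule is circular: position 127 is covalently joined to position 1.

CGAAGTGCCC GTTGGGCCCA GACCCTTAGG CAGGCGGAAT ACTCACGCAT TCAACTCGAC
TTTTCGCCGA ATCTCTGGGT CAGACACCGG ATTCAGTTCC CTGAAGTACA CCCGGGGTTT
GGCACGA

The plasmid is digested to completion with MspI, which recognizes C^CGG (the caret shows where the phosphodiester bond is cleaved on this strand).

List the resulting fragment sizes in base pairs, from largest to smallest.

102, 25 bp

MspI sites (CCGG) start at positions 87, 112.
MspI cuts after the first base of each site, so after positions 87, 112.
Circular molecule, 2 cuts → 2 fragments:
  88–112 → 25 bp
  113–127 then 1–87 → 15 + 87 = 102 bp
Sorted largest to smallest: 102, 25 bp.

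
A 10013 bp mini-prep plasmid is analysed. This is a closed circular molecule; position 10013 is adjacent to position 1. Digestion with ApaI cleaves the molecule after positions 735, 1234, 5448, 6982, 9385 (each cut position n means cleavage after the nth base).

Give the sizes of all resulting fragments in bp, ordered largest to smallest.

4214, 2403, 1534, 1363, 499 bp

Circular molecule, 5 cuts → 5 fragments:
  1234 − 735 = 499 bp
  5448 − 1234 = 4214 bp
  6982 − 5448 = 1534 bp
  9385 − 6982 = 2403 bp
  wrap: 10013 − 9385 + 735 = 1363 bp
Sorted largest to smallest: 4214, 2403, 1534, 1363, 499 bp.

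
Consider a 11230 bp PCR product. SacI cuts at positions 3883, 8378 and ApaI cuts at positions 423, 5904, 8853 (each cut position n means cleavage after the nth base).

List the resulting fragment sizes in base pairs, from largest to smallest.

3460, 2474, 2377, 2021, 475, 423 bp

Combined cut positions (sorted): 423, 3883, 5904, 8378, 8853.
Linear molecule, 5 cuts → 6 fragments:
  423 − 0 = 423 bp
  3883 − 423 = 3460 bp
  5904 − 3883 = 2021 bp
  8378 − 5904 = 2474 bp
  8853 − 8378 = 475 bp
  11230 − 8853 = 2377 bp
Sorted largest to smallest: 3460, 2474, 2377, 2021, 475, 423 bp.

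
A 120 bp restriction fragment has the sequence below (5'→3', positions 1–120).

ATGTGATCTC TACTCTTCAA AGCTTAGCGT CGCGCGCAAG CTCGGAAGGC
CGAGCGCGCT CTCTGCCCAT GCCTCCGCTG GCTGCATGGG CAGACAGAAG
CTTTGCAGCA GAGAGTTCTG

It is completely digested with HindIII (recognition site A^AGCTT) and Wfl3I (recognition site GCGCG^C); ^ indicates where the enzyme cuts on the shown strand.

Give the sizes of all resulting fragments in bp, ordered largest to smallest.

40, 22, 22, 20, 16 bp

HindIII sites (AAGCTT) start at positions 20, 98.
HindIII cuts after the first base of each site, so after positions 20, 98.
Wfl3I sites (GCGCGC) start at positions 32, 54.
Wfl3I cuts after base 5 of each site (before the last base), so after positions 36, 58.
Combined cut positions: 20, 36, 58, 98.
Linear molecule, 4 cuts → 5 fragments:
  1–20 → 20 bp
  21–36 → 16 bp
  37–58 → 22 bp
  59–98 → 40 bp
  99–120 → 22 bp
Sorted largest to smallest: 40, 22, 22, 20, 16 bp.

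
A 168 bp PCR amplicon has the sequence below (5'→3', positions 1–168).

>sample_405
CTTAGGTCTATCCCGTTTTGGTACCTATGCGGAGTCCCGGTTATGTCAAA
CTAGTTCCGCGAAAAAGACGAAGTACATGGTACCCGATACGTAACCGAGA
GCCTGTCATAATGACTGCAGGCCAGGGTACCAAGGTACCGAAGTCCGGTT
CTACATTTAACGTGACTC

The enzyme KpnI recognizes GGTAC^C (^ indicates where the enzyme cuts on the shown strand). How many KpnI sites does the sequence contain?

GGTACC occurs starting at positions 20, 79, 126, 134.
KpnI cuts at 4 sites.

4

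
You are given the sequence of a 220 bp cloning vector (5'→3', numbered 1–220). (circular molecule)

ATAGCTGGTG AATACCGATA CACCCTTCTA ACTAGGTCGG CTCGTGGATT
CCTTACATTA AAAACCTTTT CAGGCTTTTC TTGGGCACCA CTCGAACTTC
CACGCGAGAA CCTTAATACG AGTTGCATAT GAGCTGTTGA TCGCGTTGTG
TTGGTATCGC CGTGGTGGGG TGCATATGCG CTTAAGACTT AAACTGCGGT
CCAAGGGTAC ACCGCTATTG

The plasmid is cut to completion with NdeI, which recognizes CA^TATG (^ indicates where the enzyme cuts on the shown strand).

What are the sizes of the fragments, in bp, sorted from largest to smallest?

NdeI sites (CATATG) start at positions 126, 173.
NdeI cuts after base 2 of each site, so after positions 127, 174.
Circular molecule, 2 cuts → 2 fragments:
  128–174 → 47 bp
  175–220 then 1–127 → 46 + 127 = 173 bp
Sorted largest to smallest: 173, 47 bp.

173, 47 bp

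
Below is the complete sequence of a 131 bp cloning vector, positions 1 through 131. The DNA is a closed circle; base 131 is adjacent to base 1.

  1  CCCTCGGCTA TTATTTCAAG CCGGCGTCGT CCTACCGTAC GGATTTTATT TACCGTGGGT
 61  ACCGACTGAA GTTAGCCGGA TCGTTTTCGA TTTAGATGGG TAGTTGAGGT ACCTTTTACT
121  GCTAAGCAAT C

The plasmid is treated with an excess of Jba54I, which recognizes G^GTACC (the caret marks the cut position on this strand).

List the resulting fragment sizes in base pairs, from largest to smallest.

Jba54I sites (GGTACC) start at positions 58, 108.
Jba54I cuts after the first base of each site, so after positions 58, 108.
Circular molecule, 2 cuts → 2 fragments:
  59–108 → 50 bp
  109–131 then 1–58 → 23 + 58 = 81 bp
Sorted largest to smallest: 81, 50 bp.

81, 50 bp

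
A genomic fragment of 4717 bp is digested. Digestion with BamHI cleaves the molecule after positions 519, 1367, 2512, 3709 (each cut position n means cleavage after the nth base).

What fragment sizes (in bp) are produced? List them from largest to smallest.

1197, 1145, 1008, 848, 519 bp

Linear molecule, 4 cuts → 5 fragments:
  519 − 0 = 519 bp
  1367 − 519 = 848 bp
  2512 − 1367 = 1145 bp
  3709 − 2512 = 1197 bp
  4717 − 3709 = 1008 bp
Sorted largest to smallest: 1197, 1145, 1008, 848, 519 bp.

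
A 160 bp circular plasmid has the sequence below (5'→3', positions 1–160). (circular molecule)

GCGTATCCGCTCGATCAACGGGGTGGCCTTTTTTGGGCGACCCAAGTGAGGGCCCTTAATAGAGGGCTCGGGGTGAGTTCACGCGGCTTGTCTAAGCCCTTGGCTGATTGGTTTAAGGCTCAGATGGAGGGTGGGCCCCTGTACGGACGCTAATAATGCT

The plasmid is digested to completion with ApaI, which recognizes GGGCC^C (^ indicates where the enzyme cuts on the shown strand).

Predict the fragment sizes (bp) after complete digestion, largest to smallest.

ApaI sites (GGGCCC) start at positions 50, 133.
ApaI cuts after base 5 of each site (before the last base), so after positions 54, 137.
Circular molecule, 2 cuts → 2 fragments:
  55–137 → 83 bp
  138–160 then 1–54 → 23 + 54 = 77 bp
Sorted largest to smallest: 83, 77 bp.

83, 77 bp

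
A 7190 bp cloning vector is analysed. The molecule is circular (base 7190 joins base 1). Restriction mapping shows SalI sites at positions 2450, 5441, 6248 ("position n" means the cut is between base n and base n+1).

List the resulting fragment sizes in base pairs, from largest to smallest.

3392, 2991, 807 bp

Circular molecule, 3 cuts → 3 fragments:
  5441 − 2450 = 2991 bp
  6248 − 5441 = 807 bp
  wrap: 7190 − 6248 + 2450 = 3392 bp
Sorted largest to smallest: 3392, 2991, 807 bp.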